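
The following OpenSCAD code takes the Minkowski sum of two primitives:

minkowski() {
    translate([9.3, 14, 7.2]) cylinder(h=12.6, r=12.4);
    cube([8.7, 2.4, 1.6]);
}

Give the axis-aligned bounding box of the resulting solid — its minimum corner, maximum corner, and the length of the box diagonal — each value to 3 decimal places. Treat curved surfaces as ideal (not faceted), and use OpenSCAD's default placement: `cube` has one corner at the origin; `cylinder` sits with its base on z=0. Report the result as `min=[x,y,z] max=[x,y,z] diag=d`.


A = translate([9.3, 14, 7.2]) cylinder(h=12.6, r=12.4) → bbox [-3.1,1.6,7.2] .. [21.7,26.4,19.8]
B = cube([8.7, 2.4, 1.6]) → bbox [0,0,0] .. [8.7,2.4,1.6]
lo = A.lo+B.lo = [-3.1+0, 1.6+0, 7.2+0] = [-3.100,1.600,7.200]
hi = A.hi+B.hi = [21.7+8.7, 26.4+2.4, 19.8+1.6] = [30.400,28.800,21.400]
diag = √(33.5²+27.2²+14.2²) = √2063.73 = 45.428

min=[-3.100,1.600,7.200] max=[30.400,28.800,21.400] diag=45.428


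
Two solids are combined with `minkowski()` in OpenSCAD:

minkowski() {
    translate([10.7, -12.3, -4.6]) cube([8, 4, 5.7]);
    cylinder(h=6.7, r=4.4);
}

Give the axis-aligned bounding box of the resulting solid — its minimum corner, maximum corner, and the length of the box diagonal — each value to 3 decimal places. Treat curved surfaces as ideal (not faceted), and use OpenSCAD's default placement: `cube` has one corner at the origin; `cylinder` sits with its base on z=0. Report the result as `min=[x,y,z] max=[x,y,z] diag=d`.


A = translate([10.7, -12.3, -4.6]) cube([8, 4, 5.7]) → bbox [10.7,-12.3,-4.6] .. [18.7,-8.3,1.1]
B = cylinder(h=6.7, r=4.4) → bbox [-4.4,-4.4,0] .. [4.4,4.4,6.7]
lo = A.lo+B.lo = [10.7-4.4, -12.3-4.4, -4.6+0] = [6.300,-16.700,-4.600]
hi = A.hi+B.hi = [18.7+4.4, -8.3+4.4, 1.1+6.7] = [23.100,-3.900,7.800]
diag = √(16.8²+12.8²+12.4²) = √599.84 = 24.492

min=[6.300,-16.700,-4.600] max=[23.100,-3.900,7.800] diag=24.492


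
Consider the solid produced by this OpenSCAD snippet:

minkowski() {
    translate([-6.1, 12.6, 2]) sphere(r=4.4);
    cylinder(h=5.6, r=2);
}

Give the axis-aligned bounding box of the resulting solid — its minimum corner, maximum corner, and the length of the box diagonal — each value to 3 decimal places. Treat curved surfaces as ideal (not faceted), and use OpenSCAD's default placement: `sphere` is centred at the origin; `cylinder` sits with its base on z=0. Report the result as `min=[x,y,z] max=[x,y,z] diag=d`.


min=[-12.500,6.200,-2.400] max=[0.300,19.000,12.000] diag=23.131

A = translate([-6.1, 12.6, 2]) sphere(r=4.4) → bbox [-10.5,8.2,-2.4] .. [-1.7,17,6.4]
B = cylinder(h=5.6, r=2) → bbox [-2,-2,0] .. [2,2,5.6]
lo = A.lo+B.lo = [-10.5-2, 8.2-2, -2.4+0] = [-12.500,6.200,-2.400]
hi = A.hi+B.hi = [-1.7+2, 17+2, 6.4+5.6] = [0.300,19.000,12.000]
diag = √(12.8²+12.8²+14.4²) = √535.04 = 23.131


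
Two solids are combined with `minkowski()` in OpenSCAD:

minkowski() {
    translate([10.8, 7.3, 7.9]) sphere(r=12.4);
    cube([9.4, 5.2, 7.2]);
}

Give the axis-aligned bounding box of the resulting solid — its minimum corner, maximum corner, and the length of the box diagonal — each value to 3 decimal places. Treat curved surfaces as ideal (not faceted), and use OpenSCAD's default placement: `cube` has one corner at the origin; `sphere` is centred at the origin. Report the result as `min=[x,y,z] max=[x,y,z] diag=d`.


min=[-1.600,-5.100,-4.500] max=[32.600,24.900,27.500] diag=55.620

A = translate([10.8, 7.3, 7.9]) sphere(r=12.4) → bbox [-1.6,-5.1,-4.5] .. [23.2,19.7,20.3]
B = cube([9.4, 5.2, 7.2]) → bbox [0,0,0] .. [9.4,5.2,7.2]
lo = A.lo+B.lo = [-1.6+0, -5.1+0, -4.5+0] = [-1.600,-5.100,-4.500]
hi = A.hi+B.hi = [23.2+9.4, 19.7+5.2, 20.3+7.2] = [32.600,24.900,27.500]
diag = √(34.2²+30²+32²) = √3093.64 = 55.620


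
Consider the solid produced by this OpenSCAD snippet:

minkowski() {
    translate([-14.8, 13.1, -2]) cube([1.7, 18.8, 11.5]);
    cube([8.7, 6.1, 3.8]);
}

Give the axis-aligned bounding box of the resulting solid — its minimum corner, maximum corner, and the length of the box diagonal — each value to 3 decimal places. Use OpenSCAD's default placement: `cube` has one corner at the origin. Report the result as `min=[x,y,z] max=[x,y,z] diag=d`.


A = translate([-14.8, 13.1, -2]) cube([1.7, 18.8, 11.5]) → bbox [-14.8,13.1,-2] .. [-13.1,31.9,9.5]
B = cube([8.7, 6.1, 3.8]) → bbox [0,0,0] .. [8.7,6.1,3.8]
lo = A.lo+B.lo = [-14.8+0, 13.1+0, -2+0] = [-14.800,13.100,-2.000]
hi = A.hi+B.hi = [-13.1+8.7, 31.9+6.1, 9.5+3.8] = [-4.400,38.000,13.300]
diag = √(10.4²+24.9²+15.3²) = √962.26 = 31.020

min=[-14.800,13.100,-2.000] max=[-4.400,38.000,13.300] diag=31.020


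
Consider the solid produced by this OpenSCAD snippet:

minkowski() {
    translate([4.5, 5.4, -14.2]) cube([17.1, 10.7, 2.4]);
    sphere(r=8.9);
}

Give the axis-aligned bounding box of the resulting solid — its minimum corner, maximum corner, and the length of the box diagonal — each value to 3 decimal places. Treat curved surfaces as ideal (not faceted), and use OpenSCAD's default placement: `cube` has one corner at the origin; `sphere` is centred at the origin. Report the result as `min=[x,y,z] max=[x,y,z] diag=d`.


min=[-4.400,-3.500,-23.100] max=[30.500,25.000,-2.900] diag=49.379

A = translate([4.5, 5.4, -14.2]) cube([17.1, 10.7, 2.4]) → bbox [4.5,5.4,-14.2] .. [21.6,16.1,-11.8]
B = sphere(r=8.9) → bbox [-8.9,-8.9,-8.9] .. [8.9,8.9,8.9]
lo = A.lo+B.lo = [4.5-8.9, 5.4-8.9, -14.2-8.9] = [-4.400,-3.500,-23.100]
hi = A.hi+B.hi = [21.6+8.9, 16.1+8.9, -11.8+8.9] = [30.500,25.000,-2.900]
diag = √(34.9²+28.5²+20.2²) = √2438.3 = 49.379


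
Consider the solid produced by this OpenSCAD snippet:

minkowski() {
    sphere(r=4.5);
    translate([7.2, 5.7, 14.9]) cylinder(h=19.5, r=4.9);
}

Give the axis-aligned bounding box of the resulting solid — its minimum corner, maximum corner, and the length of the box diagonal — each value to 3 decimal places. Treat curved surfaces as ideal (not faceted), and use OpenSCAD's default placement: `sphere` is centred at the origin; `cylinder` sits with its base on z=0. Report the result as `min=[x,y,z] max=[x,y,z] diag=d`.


A = translate([7.2, 5.7, 14.9]) cylinder(h=19.5, r=4.9) → bbox [2.3,0.8,14.9] .. [12.1,10.6,34.4]
B = sphere(r=4.5) → bbox [-4.5,-4.5,-4.5] .. [4.5,4.5,4.5]
lo = A.lo+B.lo = [2.3-4.5, 0.8-4.5, 14.9-4.5] = [-2.200,-3.700,10.400]
hi = A.hi+B.hi = [12.1+4.5, 10.6+4.5, 34.4+4.5] = [16.600,15.100,38.900]
diag = √(18.8²+18.8²+28.5²) = √1519.13 = 38.976

min=[-2.200,-3.700,10.400] max=[16.600,15.100,38.900] diag=38.976


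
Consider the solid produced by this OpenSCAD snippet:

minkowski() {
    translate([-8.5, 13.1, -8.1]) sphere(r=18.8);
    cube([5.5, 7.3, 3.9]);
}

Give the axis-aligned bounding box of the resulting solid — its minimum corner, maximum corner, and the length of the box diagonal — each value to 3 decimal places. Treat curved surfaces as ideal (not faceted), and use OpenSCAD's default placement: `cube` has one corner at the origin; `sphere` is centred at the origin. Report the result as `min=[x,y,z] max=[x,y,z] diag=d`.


min=[-27.300,-5.700,-26.900] max=[15.800,39.200,14.600] diag=74.806

A = translate([-8.5, 13.1, -8.1]) sphere(r=18.8) → bbox [-27.3,-5.7,-26.9] .. [10.3,31.9,10.7]
B = cube([5.5, 7.3, 3.9]) → bbox [0,0,0] .. [5.5,7.3,3.9]
lo = A.lo+B.lo = [-27.3+0, -5.7+0, -26.9+0] = [-27.300,-5.700,-26.900]
hi = A.hi+B.hi = [10.3+5.5, 31.9+7.3, 10.7+3.9] = [15.800,39.200,14.600]
diag = √(43.1²+44.9²+41.5²) = √5595.87 = 74.806


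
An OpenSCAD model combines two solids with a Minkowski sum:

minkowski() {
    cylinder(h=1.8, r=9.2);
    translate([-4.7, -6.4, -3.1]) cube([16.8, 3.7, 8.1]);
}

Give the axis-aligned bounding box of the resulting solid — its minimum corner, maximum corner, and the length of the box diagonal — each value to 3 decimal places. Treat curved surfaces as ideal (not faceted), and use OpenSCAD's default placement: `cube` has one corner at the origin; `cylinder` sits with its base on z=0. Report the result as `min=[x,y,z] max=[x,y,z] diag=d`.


min=[-13.900,-15.600,-3.100] max=[21.300,6.500,6.800] diag=42.725

A = translate([-4.7, -6.4, -3.1]) cube([16.8, 3.7, 8.1]) → bbox [-4.7,-6.4,-3.1] .. [12.1,-2.7,5]
B = cylinder(h=1.8, r=9.2) → bbox [-9.2,-9.2,0] .. [9.2,9.2,1.8]
lo = A.lo+B.lo = [-4.7-9.2, -6.4-9.2, -3.1+0] = [-13.900,-15.600,-3.100]
hi = A.hi+B.hi = [12.1+9.2, -2.7+9.2, 5+1.8] = [21.300,6.500,6.800]
diag = √(35.2²+22.1²+9.9²) = √1825.46 = 42.725


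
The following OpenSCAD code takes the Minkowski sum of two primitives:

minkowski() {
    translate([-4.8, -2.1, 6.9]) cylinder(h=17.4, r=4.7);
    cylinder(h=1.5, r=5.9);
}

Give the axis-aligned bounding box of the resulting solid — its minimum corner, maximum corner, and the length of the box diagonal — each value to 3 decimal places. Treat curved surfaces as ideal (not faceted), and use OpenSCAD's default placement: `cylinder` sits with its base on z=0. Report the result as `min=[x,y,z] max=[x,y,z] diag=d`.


A = translate([-4.8, -2.1, 6.9]) cylinder(h=17.4, r=4.7) → bbox [-9.5,-6.8,6.9] .. [-0.1,2.6,24.3]
B = cylinder(h=1.5, r=5.9) → bbox [-5.9,-5.9,0] .. [5.9,5.9,1.5]
lo = A.lo+B.lo = [-9.5-5.9, -6.8-5.9, 6.9+0] = [-15.400,-12.700,6.900]
hi = A.hi+B.hi = [-0.1+5.9, 2.6+5.9, 24.3+1.5] = [5.800,8.500,25.800]
diag = √(21.2²+21.2²+18.9²) = √1256.09 = 35.441

min=[-15.400,-12.700,6.900] max=[5.800,8.500,25.800] diag=35.441


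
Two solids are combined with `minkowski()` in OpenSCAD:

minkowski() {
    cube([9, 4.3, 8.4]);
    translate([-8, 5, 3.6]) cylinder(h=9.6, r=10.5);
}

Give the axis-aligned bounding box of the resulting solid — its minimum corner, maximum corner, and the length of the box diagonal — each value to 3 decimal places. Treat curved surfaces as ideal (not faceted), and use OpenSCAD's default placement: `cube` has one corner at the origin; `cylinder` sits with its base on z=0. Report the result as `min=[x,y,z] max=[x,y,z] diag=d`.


min=[-18.500,-5.500,3.600] max=[11.500,19.800,21.600] diag=43.175

A = translate([-8, 5, 3.6]) cylinder(h=9.6, r=10.5) → bbox [-18.5,-5.5,3.6] .. [2.5,15.5,13.2]
B = cube([9, 4.3, 8.4]) → bbox [0,0,0] .. [9,4.3,8.4]
lo = A.lo+B.lo = [-18.5+0, -5.5+0, 3.6+0] = [-18.500,-5.500,3.600]
hi = A.hi+B.hi = [2.5+9, 15.5+4.3, 13.2+8.4] = [11.500,19.800,21.600]
diag = √(30²+25.3²+18²) = √1864.09 = 43.175


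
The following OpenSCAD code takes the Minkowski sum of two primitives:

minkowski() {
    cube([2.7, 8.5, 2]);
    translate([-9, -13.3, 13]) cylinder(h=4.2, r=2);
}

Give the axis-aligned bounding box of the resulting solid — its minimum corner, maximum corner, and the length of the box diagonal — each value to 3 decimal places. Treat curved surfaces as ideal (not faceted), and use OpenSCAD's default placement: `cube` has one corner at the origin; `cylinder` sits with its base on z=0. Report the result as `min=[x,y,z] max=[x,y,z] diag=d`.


A = translate([-9, -13.3, 13]) cylinder(h=4.2, r=2) → bbox [-11,-15.3,13] .. [-7,-11.3,17.2]
B = cube([2.7, 8.5, 2]) → bbox [0,0,0] .. [2.7,8.5,2]
lo = A.lo+B.lo = [-11+0, -15.3+0, 13+0] = [-11.000,-15.300,13.000]
hi = A.hi+B.hi = [-7+2.7, -11.3+8.5, 17.2+2] = [-4.300,-2.800,19.200]
diag = √(6.7²+12.5²+6.2²) = √239.58 = 15.478

min=[-11.000,-15.300,13.000] max=[-4.300,-2.800,19.200] diag=15.478


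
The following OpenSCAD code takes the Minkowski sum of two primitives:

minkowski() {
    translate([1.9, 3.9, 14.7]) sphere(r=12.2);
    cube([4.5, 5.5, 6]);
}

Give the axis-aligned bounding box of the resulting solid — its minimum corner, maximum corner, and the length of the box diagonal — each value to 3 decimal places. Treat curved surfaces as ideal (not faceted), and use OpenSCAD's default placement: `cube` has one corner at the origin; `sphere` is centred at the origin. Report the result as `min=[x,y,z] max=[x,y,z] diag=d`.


A = translate([1.9, 3.9, 14.7]) sphere(r=12.2) → bbox [-10.3,-8.3,2.5] .. [14.1,16.1,26.9]
B = cube([4.5, 5.5, 6]) → bbox [0,0,0] .. [4.5,5.5,6]
lo = A.lo+B.lo = [-10.3+0, -8.3+0, 2.5+0] = [-10.300,-8.300,2.500]
hi = A.hi+B.hi = [14.1+4.5, 16.1+5.5, 26.9+6] = [18.600,21.600,32.900]
diag = √(28.9²+29.9²+30.4²) = √2653.38 = 51.511

min=[-10.300,-8.300,2.500] max=[18.600,21.600,32.900] diag=51.511


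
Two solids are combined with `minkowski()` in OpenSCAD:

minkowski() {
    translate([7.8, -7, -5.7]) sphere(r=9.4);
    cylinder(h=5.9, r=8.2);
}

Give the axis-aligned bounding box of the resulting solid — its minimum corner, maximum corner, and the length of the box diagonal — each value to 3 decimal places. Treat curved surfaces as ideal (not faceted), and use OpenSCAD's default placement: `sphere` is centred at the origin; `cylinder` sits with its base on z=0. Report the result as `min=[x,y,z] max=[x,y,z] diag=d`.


min=[-9.800,-24.600,-15.100] max=[25.400,10.600,9.600] diag=55.571

A = translate([7.8, -7, -5.7]) sphere(r=9.4) → bbox [-1.6,-16.4,-15.1] .. [17.2,2.4,3.7]
B = cylinder(h=5.9, r=8.2) → bbox [-8.2,-8.2,0] .. [8.2,8.2,5.9]
lo = A.lo+B.lo = [-1.6-8.2, -16.4-8.2, -15.1+0] = [-9.800,-24.600,-15.100]
hi = A.hi+B.hi = [17.2+8.2, 2.4+8.2, 3.7+5.9] = [25.400,10.600,9.600]
diag = √(35.2²+35.2²+24.7²) = √3088.17 = 55.571


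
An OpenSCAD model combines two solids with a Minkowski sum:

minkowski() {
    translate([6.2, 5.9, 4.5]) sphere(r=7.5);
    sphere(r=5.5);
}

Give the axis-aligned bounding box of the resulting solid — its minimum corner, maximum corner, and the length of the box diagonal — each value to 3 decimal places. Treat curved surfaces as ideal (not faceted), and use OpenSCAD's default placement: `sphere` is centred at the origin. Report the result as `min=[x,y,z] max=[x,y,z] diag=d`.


A = translate([6.2, 5.9, 4.5]) sphere(r=7.5) → bbox [-1.3,-1.6,-3] .. [13.7,13.4,12]
B = sphere(r=5.5) → bbox [-5.5,-5.5,-5.5] .. [5.5,5.5,5.5]
lo = A.lo+B.lo = [-1.3-5.5, -1.6-5.5, -3-5.5] = [-6.800,-7.100,-8.500]
hi = A.hi+B.hi = [13.7+5.5, 13.4+5.5, 12+5.5] = [19.200,18.900,17.500]
diag = √(26²+26²+26²) = √2028 = 45.033

min=[-6.800,-7.100,-8.500] max=[19.200,18.900,17.500] diag=45.033


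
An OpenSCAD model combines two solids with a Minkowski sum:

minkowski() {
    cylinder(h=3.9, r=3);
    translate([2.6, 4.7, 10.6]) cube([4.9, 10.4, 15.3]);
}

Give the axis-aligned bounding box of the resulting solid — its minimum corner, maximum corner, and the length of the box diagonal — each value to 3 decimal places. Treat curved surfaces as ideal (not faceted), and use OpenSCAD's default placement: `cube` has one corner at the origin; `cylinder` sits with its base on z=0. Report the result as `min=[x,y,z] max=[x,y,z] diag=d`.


min=[-0.400,1.700,10.600] max=[10.500,18.100,29.800] diag=27.503

A = translate([2.6, 4.7, 10.6]) cube([4.9, 10.4, 15.3]) → bbox [2.6,4.7,10.6] .. [7.5,15.1,25.9]
B = cylinder(h=3.9, r=3) → bbox [-3,-3,0] .. [3,3,3.9]
lo = A.lo+B.lo = [2.6-3, 4.7-3, 10.6+0] = [-0.400,1.700,10.600]
hi = A.hi+B.hi = [7.5+3, 15.1+3, 25.9+3.9] = [10.500,18.100,29.800]
diag = √(10.9²+16.4²+19.2²) = √756.41 = 27.503


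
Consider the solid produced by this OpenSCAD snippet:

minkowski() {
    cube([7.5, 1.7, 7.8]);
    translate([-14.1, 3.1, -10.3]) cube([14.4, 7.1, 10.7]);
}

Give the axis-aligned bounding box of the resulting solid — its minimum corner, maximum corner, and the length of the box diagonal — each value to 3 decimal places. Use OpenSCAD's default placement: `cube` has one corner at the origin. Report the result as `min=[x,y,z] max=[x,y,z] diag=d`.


A = translate([-14.1, 3.1, -10.3]) cube([14.4, 7.1, 10.7]) → bbox [-14.1,3.1,-10.3] .. [0.3,10.2,0.4]
B = cube([7.5, 1.7, 7.8]) → bbox [0,0,0] .. [7.5,1.7,7.8]
lo = A.lo+B.lo = [-14.1+0, 3.1+0, -10.3+0] = [-14.100,3.100,-10.300]
hi = A.hi+B.hi = [0.3+7.5, 10.2+1.7, 0.4+7.8] = [7.800,11.900,8.200]
diag = √(21.9²+8.8²+18.5²) = √899.3 = 29.988

min=[-14.100,3.100,-10.300] max=[7.800,11.900,8.200] diag=29.988


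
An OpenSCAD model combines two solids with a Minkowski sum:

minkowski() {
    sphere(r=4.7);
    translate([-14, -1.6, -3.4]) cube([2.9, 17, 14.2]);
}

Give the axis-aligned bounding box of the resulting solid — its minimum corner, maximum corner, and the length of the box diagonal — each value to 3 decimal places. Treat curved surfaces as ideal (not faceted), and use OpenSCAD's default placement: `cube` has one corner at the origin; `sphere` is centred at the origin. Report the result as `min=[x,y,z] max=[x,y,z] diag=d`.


min=[-18.700,-6.300,-8.100] max=[-6.400,20.100,15.500] diag=37.486

A = translate([-14, -1.6, -3.4]) cube([2.9, 17, 14.2]) → bbox [-14,-1.6,-3.4] .. [-11.1,15.4,10.8]
B = sphere(r=4.7) → bbox [-4.7,-4.7,-4.7] .. [4.7,4.7,4.7]
lo = A.lo+B.lo = [-14-4.7, -1.6-4.7, -3.4-4.7] = [-18.700,-6.300,-8.100]
hi = A.hi+B.hi = [-11.1+4.7, 15.4+4.7, 10.8+4.7] = [-6.400,20.100,15.500]
diag = √(12.3²+26.4²+23.6²) = √1405.21 = 37.486


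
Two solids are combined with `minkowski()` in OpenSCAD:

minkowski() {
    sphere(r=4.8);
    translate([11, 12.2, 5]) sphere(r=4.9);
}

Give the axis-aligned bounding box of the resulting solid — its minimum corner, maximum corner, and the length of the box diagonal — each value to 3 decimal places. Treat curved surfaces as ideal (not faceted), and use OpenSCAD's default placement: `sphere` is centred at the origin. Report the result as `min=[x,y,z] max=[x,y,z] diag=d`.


min=[1.300,2.500,-4.700] max=[20.700,21.900,14.700] diag=33.602

A = translate([11, 12.2, 5]) sphere(r=4.9) → bbox [6.1,7.3,0.1] .. [15.9,17.1,9.9]
B = sphere(r=4.8) → bbox [-4.8,-4.8,-4.8] .. [4.8,4.8,4.8]
lo = A.lo+B.lo = [6.1-4.8, 7.3-4.8, 0.1-4.8] = [1.300,2.500,-4.700]
hi = A.hi+B.hi = [15.9+4.8, 17.1+4.8, 9.9+4.8] = [20.700,21.900,14.700]
diag = √(19.4²+19.4²+19.4²) = √1129.08 = 33.602


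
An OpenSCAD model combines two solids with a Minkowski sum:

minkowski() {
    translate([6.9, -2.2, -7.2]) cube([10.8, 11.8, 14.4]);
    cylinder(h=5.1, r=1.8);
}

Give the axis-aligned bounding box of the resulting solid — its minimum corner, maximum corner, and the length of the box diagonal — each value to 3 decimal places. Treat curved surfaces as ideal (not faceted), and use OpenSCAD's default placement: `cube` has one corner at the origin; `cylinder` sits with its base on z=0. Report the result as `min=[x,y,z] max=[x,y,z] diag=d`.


A = translate([6.9, -2.2, -7.2]) cube([10.8, 11.8, 14.4]) → bbox [6.9,-2.2,-7.2] .. [17.7,9.6,7.2]
B = cylinder(h=5.1, r=1.8) → bbox [-1.8,-1.8,0] .. [1.8,1.8,5.1]
lo = A.lo+B.lo = [6.9-1.8, -2.2-1.8, -7.2+0] = [5.100,-4.000,-7.200]
hi = A.hi+B.hi = [17.7+1.8, 9.6+1.8, 7.2+5.1] = [19.500,11.400,12.300]
diag = √(14.4²+15.4²+19.5²) = √824.77 = 28.719

min=[5.100,-4.000,-7.200] max=[19.500,11.400,12.300] diag=28.719


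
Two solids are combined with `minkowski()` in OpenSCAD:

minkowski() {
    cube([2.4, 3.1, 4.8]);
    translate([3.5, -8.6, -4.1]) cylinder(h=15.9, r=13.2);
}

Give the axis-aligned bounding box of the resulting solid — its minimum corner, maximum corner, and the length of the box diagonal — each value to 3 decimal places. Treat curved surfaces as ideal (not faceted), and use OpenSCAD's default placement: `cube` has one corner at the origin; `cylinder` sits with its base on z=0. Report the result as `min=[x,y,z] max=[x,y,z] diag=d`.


min=[-9.700,-21.800,-4.100] max=[19.100,7.700,16.600] diag=46.132

A = translate([3.5, -8.6, -4.1]) cylinder(h=15.9, r=13.2) → bbox [-9.7,-21.8,-4.1] .. [16.7,4.6,11.8]
B = cube([2.4, 3.1, 4.8]) → bbox [0,0,0] .. [2.4,3.1,4.8]
lo = A.lo+B.lo = [-9.7+0, -21.8+0, -4.1+0] = [-9.700,-21.800,-4.100]
hi = A.hi+B.hi = [16.7+2.4, 4.6+3.1, 11.8+4.8] = [19.100,7.700,16.600]
diag = √(28.8²+29.5²+20.7²) = √2128.18 = 46.132


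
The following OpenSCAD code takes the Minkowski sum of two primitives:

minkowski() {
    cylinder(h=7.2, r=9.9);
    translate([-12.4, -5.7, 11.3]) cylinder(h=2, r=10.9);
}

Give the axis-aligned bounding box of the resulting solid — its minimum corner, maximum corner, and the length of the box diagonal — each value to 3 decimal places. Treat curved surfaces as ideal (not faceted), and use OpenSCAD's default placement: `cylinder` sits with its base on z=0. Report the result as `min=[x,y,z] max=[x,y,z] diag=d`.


min=[-33.200,-26.500,11.300] max=[8.400,15.100,20.500] diag=59.546

A = translate([-12.4, -5.7, 11.3]) cylinder(h=2, r=10.9) → bbox [-23.3,-16.6,11.3] .. [-1.5,5.2,13.3]
B = cylinder(h=7.2, r=9.9) → bbox [-9.9,-9.9,0] .. [9.9,9.9,7.2]
lo = A.lo+B.lo = [-23.3-9.9, -16.6-9.9, 11.3+0] = [-33.200,-26.500,11.300]
hi = A.hi+B.hi = [-1.5+9.9, 5.2+9.9, 13.3+7.2] = [8.400,15.100,20.500]
diag = √(41.6²+41.6²+9.2²) = √3545.76 = 59.546


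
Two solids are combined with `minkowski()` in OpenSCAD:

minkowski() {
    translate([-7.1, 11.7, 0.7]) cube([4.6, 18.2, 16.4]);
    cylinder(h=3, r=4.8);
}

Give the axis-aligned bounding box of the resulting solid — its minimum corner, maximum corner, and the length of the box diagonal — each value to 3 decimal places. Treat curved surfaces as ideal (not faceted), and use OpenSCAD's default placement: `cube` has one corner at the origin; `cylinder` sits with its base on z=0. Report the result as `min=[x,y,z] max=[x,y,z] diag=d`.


A = translate([-7.1, 11.7, 0.7]) cube([4.6, 18.2, 16.4]) → bbox [-7.1,11.7,0.7] .. [-2.5,29.9,17.1]
B = cylinder(h=3, r=4.8) → bbox [-4.8,-4.8,0] .. [4.8,4.8,3]
lo = A.lo+B.lo = [-7.1-4.8, 11.7-4.8, 0.7+0] = [-11.900,6.900,0.700]
hi = A.hi+B.hi = [-2.5+4.8, 29.9+4.8, 17.1+3] = [2.300,34.700,20.100]
diag = √(14.2²+27.8²+19.4²) = √1350.84 = 36.754

min=[-11.900,6.900,0.700] max=[2.300,34.700,20.100] diag=36.754


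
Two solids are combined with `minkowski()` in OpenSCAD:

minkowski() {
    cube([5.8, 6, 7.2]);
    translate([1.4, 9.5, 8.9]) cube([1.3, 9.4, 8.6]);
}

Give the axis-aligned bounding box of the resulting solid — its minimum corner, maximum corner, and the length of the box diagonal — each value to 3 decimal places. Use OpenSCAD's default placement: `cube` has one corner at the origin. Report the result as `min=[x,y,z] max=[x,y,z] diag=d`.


A = translate([1.4, 9.5, 8.9]) cube([1.3, 9.4, 8.6]) → bbox [1.4,9.5,8.9] .. [2.7,18.9,17.5]
B = cube([5.8, 6, 7.2]) → bbox [0,0,0] .. [5.8,6,7.2]
lo = A.lo+B.lo = [1.4+0, 9.5+0, 8.9+0] = [1.400,9.500,8.900]
hi = A.hi+B.hi = [2.7+5.8, 18.9+6, 17.5+7.2] = [8.500,24.900,24.700]
diag = √(7.1²+15.4²+15.8²) = √537.21 = 23.178

min=[1.400,9.500,8.900] max=[8.500,24.900,24.700] diag=23.178


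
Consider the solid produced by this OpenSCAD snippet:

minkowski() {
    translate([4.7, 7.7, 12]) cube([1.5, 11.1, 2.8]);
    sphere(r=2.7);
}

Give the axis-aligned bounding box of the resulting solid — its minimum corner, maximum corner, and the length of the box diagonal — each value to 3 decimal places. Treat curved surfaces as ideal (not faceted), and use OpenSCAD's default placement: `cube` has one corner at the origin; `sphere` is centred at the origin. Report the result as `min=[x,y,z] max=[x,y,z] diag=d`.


min=[2.000,5.000,9.300] max=[8.900,21.500,17.500] diag=19.675

A = translate([4.7, 7.7, 12]) cube([1.5, 11.1, 2.8]) → bbox [4.7,7.7,12] .. [6.2,18.8,14.8]
B = sphere(r=2.7) → bbox [-2.7,-2.7,-2.7] .. [2.7,2.7,2.7]
lo = A.lo+B.lo = [4.7-2.7, 7.7-2.7, 12-2.7] = [2.000,5.000,9.300]
hi = A.hi+B.hi = [6.2+2.7, 18.8+2.7, 14.8+2.7] = [8.900,21.500,17.500]
diag = √(6.9²+16.5²+8.2²) = √387.1 = 19.675


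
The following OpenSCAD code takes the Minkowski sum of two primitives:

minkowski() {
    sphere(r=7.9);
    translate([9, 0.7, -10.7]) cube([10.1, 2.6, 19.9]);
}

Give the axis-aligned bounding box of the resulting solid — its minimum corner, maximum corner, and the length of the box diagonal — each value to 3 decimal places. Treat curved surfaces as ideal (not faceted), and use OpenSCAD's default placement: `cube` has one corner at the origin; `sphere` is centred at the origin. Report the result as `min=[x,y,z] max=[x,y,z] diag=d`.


A = translate([9, 0.7, -10.7]) cube([10.1, 2.6, 19.9]) → bbox [9,0.7,-10.7] .. [19.1,3.3,9.2]
B = sphere(r=7.9) → bbox [-7.9,-7.9,-7.9] .. [7.9,7.9,7.9]
lo = A.lo+B.lo = [9-7.9, 0.7-7.9, -10.7-7.9] = [1.100,-7.200,-18.600]
hi = A.hi+B.hi = [19.1+7.9, 3.3+7.9, 9.2+7.9] = [27.000,11.200,17.100]
diag = √(25.9²+18.4²+35.7²) = √2283.86 = 47.790

min=[1.100,-7.200,-18.600] max=[27.000,11.200,17.100] diag=47.790


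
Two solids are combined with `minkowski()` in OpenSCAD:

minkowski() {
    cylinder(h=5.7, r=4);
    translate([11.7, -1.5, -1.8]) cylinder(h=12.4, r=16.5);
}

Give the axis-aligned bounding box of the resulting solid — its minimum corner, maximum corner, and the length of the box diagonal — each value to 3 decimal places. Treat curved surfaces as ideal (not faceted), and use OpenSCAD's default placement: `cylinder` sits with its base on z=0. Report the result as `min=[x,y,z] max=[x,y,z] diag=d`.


min=[-8.800,-22.000,-1.800] max=[32.200,19.000,16.300] diag=60.742

A = translate([11.7, -1.5, -1.8]) cylinder(h=12.4, r=16.5) → bbox [-4.8,-18,-1.8] .. [28.2,15,10.6]
B = cylinder(h=5.7, r=4) → bbox [-4,-4,0] .. [4,4,5.7]
lo = A.lo+B.lo = [-4.8-4, -18-4, -1.8+0] = [-8.800,-22.000,-1.800]
hi = A.hi+B.hi = [28.2+4, 15+4, 10.6+5.7] = [32.200,19.000,16.300]
diag = √(41²+41²+18.1²) = √3689.61 = 60.742


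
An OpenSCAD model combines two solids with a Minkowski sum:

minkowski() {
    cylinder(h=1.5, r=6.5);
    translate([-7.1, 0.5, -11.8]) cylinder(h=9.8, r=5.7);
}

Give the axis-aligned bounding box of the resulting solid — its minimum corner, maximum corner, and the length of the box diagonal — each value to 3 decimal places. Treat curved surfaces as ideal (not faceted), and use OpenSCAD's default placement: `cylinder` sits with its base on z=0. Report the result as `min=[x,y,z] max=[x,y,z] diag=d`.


min=[-19.300,-11.700,-11.800] max=[5.100,12.700,-0.500] diag=36.310

A = translate([-7.1, 0.5, -11.8]) cylinder(h=9.8, r=5.7) → bbox [-12.8,-5.2,-11.8] .. [-1.4,6.2,-2]
B = cylinder(h=1.5, r=6.5) → bbox [-6.5,-6.5,0] .. [6.5,6.5,1.5]
lo = A.lo+B.lo = [-12.8-6.5, -5.2-6.5, -11.8+0] = [-19.300,-11.700,-11.800]
hi = A.hi+B.hi = [-1.4+6.5, 6.2+6.5, -2+1.5] = [5.100,12.700,-0.500]
diag = √(24.4²+24.4²+11.3²) = √1318.41 = 36.310


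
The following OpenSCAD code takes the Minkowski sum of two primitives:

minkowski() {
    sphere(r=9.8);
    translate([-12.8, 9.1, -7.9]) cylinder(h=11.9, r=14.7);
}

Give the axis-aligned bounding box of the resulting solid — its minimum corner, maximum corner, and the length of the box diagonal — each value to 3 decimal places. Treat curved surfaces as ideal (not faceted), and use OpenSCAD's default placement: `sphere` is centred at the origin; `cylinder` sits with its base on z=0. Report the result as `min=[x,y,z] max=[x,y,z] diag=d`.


min=[-37.300,-15.400,-17.700] max=[11.700,33.600,13.800] diag=76.120

A = translate([-12.8, 9.1, -7.9]) cylinder(h=11.9, r=14.7) → bbox [-27.5,-5.6,-7.9] .. [1.9,23.8,4]
B = sphere(r=9.8) → bbox [-9.8,-9.8,-9.8] .. [9.8,9.8,9.8]
lo = A.lo+B.lo = [-27.5-9.8, -5.6-9.8, -7.9-9.8] = [-37.300,-15.400,-17.700]
hi = A.hi+B.hi = [1.9+9.8, 23.8+9.8, 4+9.8] = [11.700,33.600,13.800]
diag = √(49²+49²+31.5²) = √5794.25 = 76.120


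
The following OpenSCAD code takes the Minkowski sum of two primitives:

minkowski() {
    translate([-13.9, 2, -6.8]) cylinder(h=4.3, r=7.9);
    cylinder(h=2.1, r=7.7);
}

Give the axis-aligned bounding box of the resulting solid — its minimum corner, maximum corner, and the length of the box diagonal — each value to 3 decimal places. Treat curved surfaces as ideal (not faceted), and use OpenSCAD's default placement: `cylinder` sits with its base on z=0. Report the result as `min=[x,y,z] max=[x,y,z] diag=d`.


A = translate([-13.9, 2, -6.8]) cylinder(h=4.3, r=7.9) → bbox [-21.8,-5.9,-6.8] .. [-6,9.9,-2.5]
B = cylinder(h=2.1, r=7.7) → bbox [-7.7,-7.7,0] .. [7.7,7.7,2.1]
lo = A.lo+B.lo = [-21.8-7.7, -5.9-7.7, -6.8+0] = [-29.500,-13.600,-6.800]
hi = A.hi+B.hi = [-6+7.7, 9.9+7.7, -2.5+2.1] = [1.700,17.600,-0.400]
diag = √(31.2²+31.2²+6.4²) = √1987.84 = 44.585

min=[-29.500,-13.600,-6.800] max=[1.700,17.600,-0.400] diag=44.585


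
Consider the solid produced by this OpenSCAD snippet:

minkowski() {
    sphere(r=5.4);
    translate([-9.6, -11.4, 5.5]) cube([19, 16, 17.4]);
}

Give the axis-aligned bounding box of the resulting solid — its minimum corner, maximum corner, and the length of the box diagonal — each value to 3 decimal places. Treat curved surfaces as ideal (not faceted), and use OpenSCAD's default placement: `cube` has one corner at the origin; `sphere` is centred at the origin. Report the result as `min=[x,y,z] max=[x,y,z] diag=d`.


min=[-15.000,-16.800,0.100] max=[14.800,10.000,28.300] diag=49.005

A = translate([-9.6, -11.4, 5.5]) cube([19, 16, 17.4]) → bbox [-9.6,-11.4,5.5] .. [9.4,4.6,22.9]
B = sphere(r=5.4) → bbox [-5.4,-5.4,-5.4] .. [5.4,5.4,5.4]
lo = A.lo+B.lo = [-9.6-5.4, -11.4-5.4, 5.5-5.4] = [-15.000,-16.800,0.100]
hi = A.hi+B.hi = [9.4+5.4, 4.6+5.4, 22.9+5.4] = [14.800,10.000,28.300]
diag = √(29.8²+26.8²+28.2²) = √2401.52 = 49.005


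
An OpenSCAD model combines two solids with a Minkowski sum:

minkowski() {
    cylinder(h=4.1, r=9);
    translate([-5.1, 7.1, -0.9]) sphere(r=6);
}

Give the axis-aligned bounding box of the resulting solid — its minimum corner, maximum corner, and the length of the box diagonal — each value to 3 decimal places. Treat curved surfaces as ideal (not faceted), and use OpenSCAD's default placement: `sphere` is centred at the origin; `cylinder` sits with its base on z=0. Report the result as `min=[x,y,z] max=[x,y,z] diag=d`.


A = translate([-5.1, 7.1, -0.9]) sphere(r=6) → bbox [-11.1,1.1,-6.9] .. [0.9,13.1,5.1]
B = cylinder(h=4.1, r=9) → bbox [-9,-9,0] .. [9,9,4.1]
lo = A.lo+B.lo = [-11.1-9, 1.1-9, -6.9+0] = [-20.100,-7.900,-6.900]
hi = A.hi+B.hi = [0.9+9, 13.1+9, 5.1+4.1] = [9.900,22.100,9.200]
diag = √(30²+30²+16.1²) = √2059.21 = 45.379

min=[-20.100,-7.900,-6.900] max=[9.900,22.100,9.200] diag=45.379


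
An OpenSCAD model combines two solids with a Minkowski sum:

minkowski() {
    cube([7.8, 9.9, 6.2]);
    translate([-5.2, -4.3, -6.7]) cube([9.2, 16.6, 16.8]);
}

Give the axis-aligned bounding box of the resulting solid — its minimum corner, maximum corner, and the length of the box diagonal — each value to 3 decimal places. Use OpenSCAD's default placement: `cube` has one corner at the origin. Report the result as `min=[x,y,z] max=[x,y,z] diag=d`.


A = translate([-5.2, -4.3, -6.7]) cube([9.2, 16.6, 16.8]) → bbox [-5.2,-4.3,-6.7] .. [4,12.3,10.1]
B = cube([7.8, 9.9, 6.2]) → bbox [0,0,0] .. [7.8,9.9,6.2]
lo = A.lo+B.lo = [-5.2+0, -4.3+0, -6.7+0] = [-5.200,-4.300,-6.700]
hi = A.hi+B.hi = [4+7.8, 12.3+9.9, 10.1+6.2] = [11.800,22.200,16.300]
diag = √(17²+26.5²+23²) = √1520.25 = 38.990

min=[-5.200,-4.300,-6.700] max=[11.800,22.200,16.300] diag=38.990


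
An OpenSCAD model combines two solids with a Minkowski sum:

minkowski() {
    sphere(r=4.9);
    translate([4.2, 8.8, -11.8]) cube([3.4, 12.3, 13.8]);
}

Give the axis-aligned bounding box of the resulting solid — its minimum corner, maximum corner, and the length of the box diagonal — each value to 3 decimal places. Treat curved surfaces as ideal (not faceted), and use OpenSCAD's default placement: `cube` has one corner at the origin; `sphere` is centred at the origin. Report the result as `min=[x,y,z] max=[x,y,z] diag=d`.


min=[-0.700,3.900,-16.700] max=[12.500,26.000,6.900] diag=34.923

A = translate([4.2, 8.8, -11.8]) cube([3.4, 12.3, 13.8]) → bbox [4.2,8.8,-11.8] .. [7.6,21.1,2]
B = sphere(r=4.9) → bbox [-4.9,-4.9,-4.9] .. [4.9,4.9,4.9]
lo = A.lo+B.lo = [4.2-4.9, 8.8-4.9, -11.8-4.9] = [-0.700,3.900,-16.700]
hi = A.hi+B.hi = [7.6+4.9, 21.1+4.9, 2+4.9] = [12.500,26.000,6.900]
diag = √(13.2²+22.1²+23.6²) = √1219.61 = 34.923


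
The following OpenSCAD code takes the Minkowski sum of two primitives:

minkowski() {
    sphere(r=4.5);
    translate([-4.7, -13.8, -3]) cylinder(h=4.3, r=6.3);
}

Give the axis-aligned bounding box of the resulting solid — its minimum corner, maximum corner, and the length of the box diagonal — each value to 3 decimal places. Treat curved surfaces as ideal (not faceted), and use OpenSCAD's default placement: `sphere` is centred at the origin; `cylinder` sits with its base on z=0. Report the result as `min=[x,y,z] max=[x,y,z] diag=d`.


min=[-15.500,-24.600,-7.500] max=[6.100,-3.000,5.800] diag=33.317

A = translate([-4.7, -13.8, -3]) cylinder(h=4.3, r=6.3) → bbox [-11,-20.1,-3] .. [1.6,-7.5,1.3]
B = sphere(r=4.5) → bbox [-4.5,-4.5,-4.5] .. [4.5,4.5,4.5]
lo = A.lo+B.lo = [-11-4.5, -20.1-4.5, -3-4.5] = [-15.500,-24.600,-7.500]
hi = A.hi+B.hi = [1.6+4.5, -7.5+4.5, 1.3+4.5] = [6.100,-3.000,5.800]
diag = √(21.6²+21.6²+13.3²) = √1110.01 = 33.317


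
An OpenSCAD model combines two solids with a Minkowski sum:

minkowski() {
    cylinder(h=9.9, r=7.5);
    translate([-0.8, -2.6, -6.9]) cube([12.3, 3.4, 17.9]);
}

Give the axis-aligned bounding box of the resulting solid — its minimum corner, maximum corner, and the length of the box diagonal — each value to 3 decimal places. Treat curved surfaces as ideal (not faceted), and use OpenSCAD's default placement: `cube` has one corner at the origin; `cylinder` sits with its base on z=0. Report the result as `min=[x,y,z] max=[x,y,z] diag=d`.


min=[-8.300,-10.100,-6.900] max=[19.000,8.300,20.900] diag=43.089

A = translate([-0.8, -2.6, -6.9]) cube([12.3, 3.4, 17.9]) → bbox [-0.8,-2.6,-6.9] .. [11.5,0.8,11]
B = cylinder(h=9.9, r=7.5) → bbox [-7.5,-7.5,0] .. [7.5,7.5,9.9]
lo = A.lo+B.lo = [-0.8-7.5, -2.6-7.5, -6.9+0] = [-8.300,-10.100,-6.900]
hi = A.hi+B.hi = [11.5+7.5, 0.8+7.5, 11+9.9] = [19.000,8.300,20.900]
diag = √(27.3²+18.4²+27.8²) = √1856.69 = 43.089


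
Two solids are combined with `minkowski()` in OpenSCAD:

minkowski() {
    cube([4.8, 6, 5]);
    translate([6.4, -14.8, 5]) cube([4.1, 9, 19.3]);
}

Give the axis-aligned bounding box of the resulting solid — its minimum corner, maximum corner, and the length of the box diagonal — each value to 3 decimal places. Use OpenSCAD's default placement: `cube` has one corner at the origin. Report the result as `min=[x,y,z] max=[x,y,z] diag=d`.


min=[6.400,-14.800,5.000] max=[15.300,0.200,29.300] diag=29.912

A = translate([6.4, -14.8, 5]) cube([4.1, 9, 19.3]) → bbox [6.4,-14.8,5] .. [10.5,-5.8,24.3]
B = cube([4.8, 6, 5]) → bbox [0,0,0] .. [4.8,6,5]
lo = A.lo+B.lo = [6.4+0, -14.8+0, 5+0] = [6.400,-14.800,5.000]
hi = A.hi+B.hi = [10.5+4.8, -5.8+6, 24.3+5] = [15.300,0.200,29.300]
diag = √(8.9²+15²+24.3²) = √894.7 = 29.912


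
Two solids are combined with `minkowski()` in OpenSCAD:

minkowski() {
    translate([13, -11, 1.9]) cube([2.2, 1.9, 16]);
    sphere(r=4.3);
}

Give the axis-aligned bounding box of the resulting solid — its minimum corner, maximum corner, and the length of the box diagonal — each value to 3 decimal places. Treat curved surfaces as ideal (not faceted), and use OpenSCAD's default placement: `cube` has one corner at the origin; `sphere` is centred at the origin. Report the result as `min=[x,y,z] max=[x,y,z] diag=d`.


min=[8.700,-15.300,-2.400] max=[19.500,-4.800,22.200] diag=28.845

A = translate([13, -11, 1.9]) cube([2.2, 1.9, 16]) → bbox [13,-11,1.9] .. [15.2,-9.1,17.9]
B = sphere(r=4.3) → bbox [-4.3,-4.3,-4.3] .. [4.3,4.3,4.3]
lo = A.lo+B.lo = [13-4.3, -11-4.3, 1.9-4.3] = [8.700,-15.300,-2.400]
hi = A.hi+B.hi = [15.2+4.3, -9.1+4.3, 17.9+4.3] = [19.500,-4.800,22.200]
diag = √(10.8²+10.5²+24.6²) = √832.05 = 28.845


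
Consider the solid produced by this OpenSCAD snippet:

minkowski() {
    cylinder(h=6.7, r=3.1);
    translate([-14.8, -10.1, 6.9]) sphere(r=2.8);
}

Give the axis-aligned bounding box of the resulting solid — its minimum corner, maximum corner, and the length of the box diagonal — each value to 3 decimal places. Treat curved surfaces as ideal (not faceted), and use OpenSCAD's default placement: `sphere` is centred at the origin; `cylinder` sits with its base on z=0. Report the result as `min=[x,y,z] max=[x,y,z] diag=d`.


A = translate([-14.8, -10.1, 6.9]) sphere(r=2.8) → bbox [-17.6,-12.9,4.1] .. [-12,-7.3,9.7]
B = cylinder(h=6.7, r=3.1) → bbox [-3.1,-3.1,0] .. [3.1,3.1,6.7]
lo = A.lo+B.lo = [-17.6-3.1, -12.9-3.1, 4.1+0] = [-20.700,-16.000,4.100]
hi = A.hi+B.hi = [-12+3.1, -7.3+3.1, 9.7+6.7] = [-8.900,-4.200,16.400]
diag = √(11.8²+11.8²+12.3²) = √429.77 = 20.731

min=[-20.700,-16.000,4.100] max=[-8.900,-4.200,16.400] diag=20.731


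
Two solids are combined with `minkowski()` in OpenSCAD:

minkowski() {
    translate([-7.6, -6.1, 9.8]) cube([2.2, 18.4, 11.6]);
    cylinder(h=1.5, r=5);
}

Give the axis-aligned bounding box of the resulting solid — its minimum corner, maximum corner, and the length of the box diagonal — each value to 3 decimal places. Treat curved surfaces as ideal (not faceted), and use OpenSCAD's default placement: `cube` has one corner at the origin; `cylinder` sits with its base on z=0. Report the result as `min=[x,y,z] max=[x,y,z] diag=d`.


A = translate([-7.6, -6.1, 9.8]) cube([2.2, 18.4, 11.6]) → bbox [-7.6,-6.1,9.8] .. [-5.4,12.3,21.4]
B = cylinder(h=1.5, r=5) → bbox [-5,-5,0] .. [5,5,1.5]
lo = A.lo+B.lo = [-7.6-5, -6.1-5, 9.8+0] = [-12.600,-11.100,9.800]
hi = A.hi+B.hi = [-5.4+5, 12.3+5, 21.4+1.5] = [-0.400,17.300,22.900]
diag = √(12.2²+28.4²+13.1²) = √1127.01 = 33.571

min=[-12.600,-11.100,9.800] max=[-0.400,17.300,22.900] diag=33.571


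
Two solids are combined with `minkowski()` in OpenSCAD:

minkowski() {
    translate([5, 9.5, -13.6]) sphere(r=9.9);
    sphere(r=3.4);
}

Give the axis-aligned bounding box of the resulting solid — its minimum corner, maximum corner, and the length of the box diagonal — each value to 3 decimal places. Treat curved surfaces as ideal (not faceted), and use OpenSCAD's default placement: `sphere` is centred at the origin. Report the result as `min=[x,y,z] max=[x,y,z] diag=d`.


A = translate([5, 9.5, -13.6]) sphere(r=9.9) → bbox [-4.9,-0.4,-23.5] .. [14.9,19.4,-3.7]
B = sphere(r=3.4) → bbox [-3.4,-3.4,-3.4] .. [3.4,3.4,3.4]
lo = A.lo+B.lo = [-4.9-3.4, -0.4-3.4, -23.5-3.4] = [-8.300,-3.800,-26.900]
hi = A.hi+B.hi = [14.9+3.4, 19.4+3.4, -3.7+3.4] = [18.300,22.800,-0.300]
diag = √(26.6²+26.6²+26.6²) = √2122.68 = 46.073

min=[-8.300,-3.800,-26.900] max=[18.300,22.800,-0.300] diag=46.073


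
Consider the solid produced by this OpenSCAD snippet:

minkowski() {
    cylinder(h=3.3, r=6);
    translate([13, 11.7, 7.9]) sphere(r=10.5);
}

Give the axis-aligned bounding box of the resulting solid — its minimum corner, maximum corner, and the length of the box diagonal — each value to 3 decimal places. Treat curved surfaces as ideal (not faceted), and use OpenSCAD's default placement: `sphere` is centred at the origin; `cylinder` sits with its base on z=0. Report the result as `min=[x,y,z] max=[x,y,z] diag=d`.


A = translate([13, 11.7, 7.9]) sphere(r=10.5) → bbox [2.5,1.2,-2.6] .. [23.5,22.2,18.4]
B = cylinder(h=3.3, r=6) → bbox [-6,-6,0] .. [6,6,3.3]
lo = A.lo+B.lo = [2.5-6, 1.2-6, -2.6+0] = [-3.500,-4.800,-2.600]
hi = A.hi+B.hi = [23.5+6, 22.2+6, 18.4+3.3] = [29.500,28.200,21.700]
diag = √(33²+33²+24.3²) = √2768.49 = 52.616

min=[-3.500,-4.800,-2.600] max=[29.500,28.200,21.700] diag=52.616


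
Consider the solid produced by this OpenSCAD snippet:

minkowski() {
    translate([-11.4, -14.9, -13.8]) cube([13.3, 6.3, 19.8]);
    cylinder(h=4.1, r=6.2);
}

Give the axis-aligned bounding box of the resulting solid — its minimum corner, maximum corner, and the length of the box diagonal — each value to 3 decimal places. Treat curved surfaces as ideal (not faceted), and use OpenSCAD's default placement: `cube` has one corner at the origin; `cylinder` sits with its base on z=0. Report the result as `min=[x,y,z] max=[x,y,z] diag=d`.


A = translate([-11.4, -14.9, -13.8]) cube([13.3, 6.3, 19.8]) → bbox [-11.4,-14.9,-13.8] .. [1.9,-8.6,6]
B = cylinder(h=4.1, r=6.2) → bbox [-6.2,-6.2,0] .. [6.2,6.2,4.1]
lo = A.lo+B.lo = [-11.4-6.2, -14.9-6.2, -13.8+0] = [-17.600,-21.100,-13.800]
hi = A.hi+B.hi = [1.9+6.2, -8.6+6.2, 6+4.1] = [8.100,-2.400,10.100]
diag = √(25.7²+18.7²+23.9²) = √1581.39 = 39.767

min=[-17.600,-21.100,-13.800] max=[8.100,-2.400,10.100] diag=39.767
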